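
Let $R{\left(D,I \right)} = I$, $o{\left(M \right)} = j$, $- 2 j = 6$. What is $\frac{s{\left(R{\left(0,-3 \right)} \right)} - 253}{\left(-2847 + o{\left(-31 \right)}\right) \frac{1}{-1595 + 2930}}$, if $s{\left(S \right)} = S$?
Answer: $\frac{11392}{95} \approx 119.92$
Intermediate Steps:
$j = -3$ ($j = \left(- \frac{1}{2}\right) 6 = -3$)
$o{\left(M \right)} = -3$
$\frac{s{\left(R{\left(0,-3 \right)} \right)} - 253}{\left(-2847 + o{\left(-31 \right)}\right) \frac{1}{-1595 + 2930}} = \frac{-3 - 253}{\left(-2847 - 3\right) \frac{1}{-1595 + 2930}} = \frac{-3 - 253}{\left(-2850\right) \frac{1}{1335}} = - \frac{256}{\left(-2850\right) \frac{1}{1335}} = - \frac{256}{- \frac{190}{89}} = \left(-256\right) \left(- \frac{89}{190}\right) = \frac{11392}{95}$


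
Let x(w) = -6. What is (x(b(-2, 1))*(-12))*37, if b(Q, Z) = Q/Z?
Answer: 2664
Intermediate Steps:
(x(b(-2, 1))*(-12))*37 = -6*(-12)*37 = 72*37 = 2664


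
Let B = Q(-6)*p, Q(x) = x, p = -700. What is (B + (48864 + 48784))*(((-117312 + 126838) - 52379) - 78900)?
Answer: -12400299544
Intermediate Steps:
B = 4200 (B = -6*(-700) = 4200)
(B + (48864 + 48784))*(((-117312 + 126838) - 52379) - 78900) = (4200 + (48864 + 48784))*(((-117312 + 126838) - 52379) - 78900) = (4200 + 97648)*((9526 - 52379) - 78900) = 101848*(-42853 - 78900) = 101848*(-121753) = -12400299544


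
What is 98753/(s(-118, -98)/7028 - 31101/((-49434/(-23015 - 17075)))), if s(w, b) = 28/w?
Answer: -3442567698658/879259052787 ≈ -3.9153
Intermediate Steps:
98753/(s(-118, -98)/7028 - 31101/((-49434/(-23015 - 17075)))) = 98753/((28/(-118))/7028 - 31101/((-49434/(-23015 - 17075)))) = 98753/((28*(-1/118))*(1/7028) - 31101/((-49434/(-40090)))) = 98753/(-14/59*1/7028 - 31101/((-49434*(-1/40090)))) = 98753/(-1/29618 - 31101/24717/20045) = 98753/(-1/29618 - 31101*20045/24717) = 98753/(-1/29618 - 29686645/1177) = 98753/(-879259052787/34860386) = 98753*(-34860386/879259052787) = -3442567698658/879259052787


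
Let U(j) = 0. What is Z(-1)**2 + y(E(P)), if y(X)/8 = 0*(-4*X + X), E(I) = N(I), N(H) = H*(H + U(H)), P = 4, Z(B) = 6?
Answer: 36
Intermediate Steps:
N(H) = H**2 (N(H) = H*(H + 0) = H*H = H**2)
E(I) = I**2
y(X) = 0 (y(X) = 8*(0*(-4*X + X)) = 8*(0*(-3*X)) = 8*0 = 0)
Z(-1)**2 + y(E(P)) = 6**2 + 0 = 36 + 0 = 36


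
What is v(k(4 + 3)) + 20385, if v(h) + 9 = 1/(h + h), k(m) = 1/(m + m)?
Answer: 20383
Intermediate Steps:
k(m) = 1/(2*m)
v(h) = -9 + 1/(2*h) (v(h) = -9 + 1/(h + h) = -9 + 1/(2*h))
v(k(4 + 3)) + 20385 = (-9 + 1/(2*((1/(2*(4 + 3)))))) + 20385 = (-9 + 1/(2*(((½)/7)))) + 20385 = (-9 + 1/(2*(((½)*(⅐))))) + 20385 = (-9 + 1/(2*(1/14))) + 20385 = (-9 + (½)*14) + 20385 = (-9 + 7) + 20385 = -2 + 20385 = 20383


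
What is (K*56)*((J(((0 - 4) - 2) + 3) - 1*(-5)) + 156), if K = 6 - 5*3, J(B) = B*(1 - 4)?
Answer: -85680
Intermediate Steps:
J(B) = -3*B (J(B) = B*(-3) = -3*B)
K = -9 (K = 6 - 15 = -9)
(K*56)*((J(((0 - 4) - 2) + 3) - 1*(-5)) + 156) = (-9*56)*((-3*(((0 - 4) - 2) + 3) - 1*(-5)) + 156) = -504*((-3*((-4 - 2) + 3) + 5) + 156) = -504*((-3*(-6 + 3) + 5) + 156) = -504*((-3*(-3) + 5) + 156) = -504*((9 + 5) + 156) = -504*(14 + 156) = -504*170 = -85680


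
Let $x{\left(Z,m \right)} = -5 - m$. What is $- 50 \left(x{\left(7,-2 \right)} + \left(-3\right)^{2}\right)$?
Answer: $-300$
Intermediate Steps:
$- 50 \left(x{\left(7,-2 \right)} + \left(-3\right)^{2}\right) = - 50 \left(\left(-5 - -2\right) + \left(-3\right)^{2}\right) = - 50 \left(\left(-5 + 2\right) + 9\right) = - 50 \left(-3 + 9\right) = \left(-50\right) 6 = -300$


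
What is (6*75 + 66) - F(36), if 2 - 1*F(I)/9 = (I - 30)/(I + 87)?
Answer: 20436/41 ≈ 498.44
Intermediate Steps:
F(I) = 18 - 9*(-30 + I)/(87 + I) (F(I) = 18 - 9*(I - 30)/(I + 87) = 18 - 9*(-30 + I)/(87 + I))
(6*75 + 66) - F(36) = (6*75 + 66) - 9*(204 + 36)/(87 + 36) = (450 + 66) - 9*240/123 = 516 - 9*240/123 = 516 - 1*720/41 = 516 - 720/41 = 20436/41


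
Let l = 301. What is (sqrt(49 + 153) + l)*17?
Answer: 5117 + 17*sqrt(202) ≈ 5358.6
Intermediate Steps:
(sqrt(49 + 153) + l)*17 = (sqrt(49 + 153) + 301)*17 = (sqrt(202) + 301)*17 = (301 + sqrt(202))*17 = 5117 + 17*sqrt(202)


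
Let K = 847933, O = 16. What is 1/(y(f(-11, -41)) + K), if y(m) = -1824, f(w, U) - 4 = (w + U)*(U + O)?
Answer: 1/846109 ≈ 1.1819e-6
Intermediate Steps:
f(w, U) = 4 + (16 + U)*(U + w) (f(w, U) = 4 + (w + U)*(U + 16) = 4 + (U + w)*(16 + U) = 4 + (16 + U)*(U + w))
1/(y(f(-11, -41)) + K) = 1/(-1824 + 847933) = 1/846109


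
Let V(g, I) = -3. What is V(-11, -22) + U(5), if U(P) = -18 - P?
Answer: -26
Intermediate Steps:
V(-11, -22) + U(5) = -3 + (-18 - 1*5) = -3 + (-18 - 5) = -3 - 23 = -26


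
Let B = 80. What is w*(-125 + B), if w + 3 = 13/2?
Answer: -315/2 ≈ -157.50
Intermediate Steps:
w = 7/2 (w = -3 + 13/2 = 7/2 ≈ 3.5000)
w*(-125 + B) = 7*(-125 + 80)/2 = (7/2)*(-45) = -315/2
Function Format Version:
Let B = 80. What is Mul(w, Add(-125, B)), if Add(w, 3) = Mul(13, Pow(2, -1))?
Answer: Rational(-315, 2) ≈ -157.50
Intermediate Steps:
w = Rational(7, 2) (w = Add(-3, Mul(13, Pow(2, -1))) = Add(-3, Mul(13, Rational(1, 2))) = Add(-3, Rational(13, 2)) = Rational(7, 2) ≈ 3.5000)
Mul(w, Add(-125, B)) = Mul(Rational(7, 2), Add(-125, 80)) = Mul(Rational(7, 2), -45) = Rational(-315, 2)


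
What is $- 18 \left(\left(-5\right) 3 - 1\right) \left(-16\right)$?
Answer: $-4608$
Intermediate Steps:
$- 18 \left(\left(-5\right) 3 - 1\right) \left(-16\right) = - 18 \left(-15 - 1\right) \left(-16\right) = \left(-18\right) \left(-16\right) \left(-16\right) = 288 \left(-16\right) = -4608$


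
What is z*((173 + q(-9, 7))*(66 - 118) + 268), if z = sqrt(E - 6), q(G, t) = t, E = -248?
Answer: -9092*I*sqrt(254) ≈ -1.449e+5*I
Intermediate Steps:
z = I*sqrt(254) (z = sqrt(-248 - 6) = sqrt(-254) = I*sqrt(254) ≈ 15.937*I)
z*((173 + q(-9, 7))*(66 - 118) + 268) = (I*sqrt(254))*((173 + 7)*(66 - 118) + 268) = (I*sqrt(254))*(180*(-52) + 268) = (I*sqrt(254))*(-9360 + 268) = (I*sqrt(254))*(-9092) = -9092*I*sqrt(254)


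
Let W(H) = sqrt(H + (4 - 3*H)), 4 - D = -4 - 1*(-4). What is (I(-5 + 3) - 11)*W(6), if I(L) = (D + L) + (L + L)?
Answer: -26*I*sqrt(2) ≈ -36.77*I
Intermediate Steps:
D = 4 (D = 4 - (-4 - 1*(-4)) = 4 - (-4 + 4) = 4 - 1*0 = 4 + 0 = 4)
W(H) = sqrt(4 - 2*H)
I(L) = 4 + 3*L (I(L) = (4 + L) + (L + L) = (4 + L) + 2*L = 4 + 3*L)
(I(-5 + 3) - 11)*W(6) = ((4 + 3*(-5 + 3)) - 11)*sqrt(4 - 2*6) = ((4 + 3*(-2)) - 11)*sqrt(4 - 12) = ((4 - 6) - 11)*sqrt(-8) = (-2 - 11)*(2*I*sqrt(2)) = -26*I*sqrt(2)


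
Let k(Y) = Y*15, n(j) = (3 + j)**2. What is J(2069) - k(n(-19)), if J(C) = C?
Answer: -1771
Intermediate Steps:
k(Y) = 15*Y
J(2069) - k(n(-19)) = 2069 - 15*(3 - 19)**2 = 2069 - 15*(-16)**2 = 2069 - 15*256 = 2069 - 1*3840 = 2069 - 3840 = -1771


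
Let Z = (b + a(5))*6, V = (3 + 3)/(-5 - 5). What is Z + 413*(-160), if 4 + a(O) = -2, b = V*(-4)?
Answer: -330508/5 ≈ -66102.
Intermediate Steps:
V = -3/5 (V = 6/(-10) = 6*(-1/10) = -3/5 ≈ -0.60000)
b = 12/5 (b = -3/5*(-4) = 12/5 ≈ 2.4000)
a(O) = -6 (a(O) = -4 - 2 = -6)
Z = -108/5 (Z = (12/5 - 6)*6 = -18/5*6 = -108/5 ≈ -21.600)
Z + 413*(-160) = -108/5 + 413*(-160) = -108/5 - 66080 = -330508/5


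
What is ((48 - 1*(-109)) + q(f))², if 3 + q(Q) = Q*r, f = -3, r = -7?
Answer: 30625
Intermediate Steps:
q(Q) = -3 - 7*Q (q(Q) = -3 + Q*(-7) = -3 - 7*Q)
((48 - 1*(-109)) + q(f))² = ((48 - 1*(-109)) + (-3 - 7*(-3)))² = ((48 + 109) + (-3 + 21))² = (157 + 18)² = 175² = 30625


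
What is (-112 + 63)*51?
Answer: -2499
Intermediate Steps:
(-112 + 63)*51 = -49*51 = -2499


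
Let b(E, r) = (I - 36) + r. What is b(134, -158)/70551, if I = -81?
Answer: -275/70551 ≈ -0.0038979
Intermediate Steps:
b(E, r) = -117 + r (b(E, r) = (-81 - 36) + r = -117 + r)
b(134, -158)/70551 = (-117 - 158)/70551 = -275*1/70551 = -275/70551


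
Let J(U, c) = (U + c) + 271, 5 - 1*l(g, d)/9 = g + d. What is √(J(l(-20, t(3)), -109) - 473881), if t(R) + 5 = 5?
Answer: I*√473494 ≈ 688.11*I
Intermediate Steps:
t(R) = 0 (t(R) = -5 + 5 = 0)
l(g, d) = 45 - 9*d - 9*g (l(g, d) = 45 - 9*(g + d) = 45 - 9*(d + g) = 45 + (-9*d - 9*g) = 45 - 9*d - 9*g)
J(U, c) = 271 + U + c
√(J(l(-20, t(3)), -109) - 473881) = √((271 + (45 - 9*0 - 9*(-20)) - 109) - 473881) = √((271 + (45 + 0 + 180) - 109) - 473881) = √((271 + 225 - 109) - 473881) = √(387 - 473881) = √(-473494) = I*√473494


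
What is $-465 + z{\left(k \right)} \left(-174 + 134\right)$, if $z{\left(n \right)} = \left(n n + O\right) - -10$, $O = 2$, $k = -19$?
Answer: $-15385$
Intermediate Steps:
$z{\left(n \right)} = 12 + n^{2}$ ($z{\left(n \right)} = \left(n n + 2\right) - -10 = \left(n^{2} + 2\right) + 10 = \left(2 + n^{2}\right) + 10 = 12 + n^{2}$)
$-465 + z{\left(k \right)} \left(-174 + 134\right) = -465 + \left(12 + \left(-19\right)^{2}\right) \left(-174 + 134\right) = -465 + \left(12 + 361\right) \left(-40\right) = -465 + 373 \left(-40\right) = -465 - 14920 = -15385$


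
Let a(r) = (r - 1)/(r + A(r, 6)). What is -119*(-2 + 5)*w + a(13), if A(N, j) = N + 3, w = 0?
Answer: 12/29 ≈ 0.41379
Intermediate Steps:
A(N, j) = 3 + N
a(r) = (-1 + r)/(3 + 2*r) (a(r) = (r - 1)/(r + (3 + r)) = (-1 + r)/(3 + 2*r))
-119*(-2 + 5)*w + a(13) = -119*(-2 + 5)*0 + (-1 + 13)/(3 + 2*13) = -357*0 + 12/(3 + 26) = -119*0 + 12/29 = 0 + (1/29)*12 = 0 + 12/29 = 12/29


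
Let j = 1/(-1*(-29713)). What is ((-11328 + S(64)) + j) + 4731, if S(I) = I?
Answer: -194115028/29713 ≈ -6533.0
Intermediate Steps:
j = 1/29713 ≈ 3.3655e-5
((-11328 + S(64)) + j) + 4731 = ((-11328 + 64) + 1/29713) + 4731 = (-11264 + 1/29713) + 4731 = -334687231/29713 + 4731 = -194115028/29713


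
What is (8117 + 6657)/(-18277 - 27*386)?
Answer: -14774/28699 ≈ -0.51479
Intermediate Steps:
(8117 + 6657)/(-18277 - 27*386) = 14774/(-18277 - 10422) = 14774/(-28699) = 14774*(-1/28699) = -14774/28699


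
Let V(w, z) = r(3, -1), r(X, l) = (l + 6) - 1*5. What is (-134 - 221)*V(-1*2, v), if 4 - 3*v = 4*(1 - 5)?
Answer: 0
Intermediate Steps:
r(X, l) = 1 + l (r(X, l) = (6 + l) - 5 = 1 + l)
v = 20/3 (v = 4/3 - 4*(1 - 5)/3 = 4/3 - 4*(-4)/3 = 4/3 - ⅓*(-16) = 4/3 + 16/3 = 20/3 ≈ 6.6667)
V(w, z) = 0 (V(w, z) = 1 - 1 = 0)
(-134 - 221)*V(-1*2, v) = (-134 - 221)*0 = -355*0 = 0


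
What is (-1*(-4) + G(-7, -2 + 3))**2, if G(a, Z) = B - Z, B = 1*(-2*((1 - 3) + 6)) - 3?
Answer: 64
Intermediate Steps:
B = -11 (B = 1*(-2*(-2 + 6)) - 3 = 1*(-2*4) - 3 = 1*(-8) - 3 = -8 - 3 = -11)
G(a, Z) = -11 - Z
(-1*(-4) + G(-7, -2 + 3))**2 = (-1*(-4) + (-11 - (-2 + 3)))**2 = (4 + (-11 - 1*1))**2 = (4 + (-11 - 1))**2 = (4 - 12)**2 = (-8)**2 = 64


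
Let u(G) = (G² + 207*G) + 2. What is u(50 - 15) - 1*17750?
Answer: -9278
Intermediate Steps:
u(G) = 2 + G² + 207*G
u(50 - 15) - 1*17750 = (2 + (50 - 15)² + 207*(50 - 15)) - 1*17750 = (2 + 35² + 207*35) - 17750 = (2 + 1225 + 7245) - 17750 = 8472 - 17750 = -9278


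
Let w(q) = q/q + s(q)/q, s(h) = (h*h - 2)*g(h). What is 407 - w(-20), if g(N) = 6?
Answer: 2627/5 ≈ 525.40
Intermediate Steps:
s(h) = -12 + 6*h² (s(h) = (h*h - 2)*6 = (h² - 2)*6 = (-2 + h²)*6 = -12 + 6*h²)
w(q) = 1 + (-12 + 6*q²)/q (w(q) = q/q + (-12 + 6*q²)/q = 1 + (-12 + 6*q²)/q)
407 - w(-20) = 407 - (1 - 12/(-20) + 6*(-20)) = 407 - (1 - 12*(-1/20) - 120) = 407 - (1 + ⅗ - 120) = 407 - 1*(-592/5) = 407 + 592/5 = 2627/5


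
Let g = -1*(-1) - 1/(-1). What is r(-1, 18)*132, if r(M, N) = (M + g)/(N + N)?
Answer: 11/3 ≈ 3.6667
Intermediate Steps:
g = 2 (g = 1 - 1*(-1) = 1 + 1 = 2)
r(M, N) = (2 + M)/(2*N) (r(M, N) = (M + 2)/(N + N) = (2 + M)/((2*N)) = (2 + M)*(1/(2*N)) = (2 + M)/(2*N))
r(-1, 18)*132 = ((½)*(2 - 1)/18)*132 = ((½)*(1/18)*1)*132 = (1/36)*132 = 11/3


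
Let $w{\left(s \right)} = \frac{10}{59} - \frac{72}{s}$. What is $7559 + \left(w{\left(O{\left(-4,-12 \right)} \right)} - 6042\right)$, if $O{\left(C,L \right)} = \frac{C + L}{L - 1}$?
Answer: $\frac{172123}{118} \approx 1458.7$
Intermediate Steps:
$O{\left(C,L \right)} = \frac{C + L}{-1 + L}$
$w{\left(s \right)} = \frac{10}{59} - \frac{72}{s}$ ($w{\left(s \right)} = 10 \cdot \frac{1}{59} - \frac{72}{s} = \frac{10}{59} - \frac{72}{s}$)
$7559 + \left(w{\left(O{\left(-4,-12 \right)} \right)} - 6042\right) = 7559 - \left(\frac{356468}{59} + 72 \frac{-1 - 12}{-4 - 12}\right) = 7559 - \left(\frac{356468}{59} + \frac{117}{2}\right) = 7559 + \left(\left(\frac{10}{59} - \frac{117}{2}\right) - 6042\right) = 7559 - \frac{719839}{118} = \frac{172123}{118}$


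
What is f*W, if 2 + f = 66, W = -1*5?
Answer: -320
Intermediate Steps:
W = -5
f = 64 (f = -2 + 66 = 64)
f*W = 64*(-5) = -320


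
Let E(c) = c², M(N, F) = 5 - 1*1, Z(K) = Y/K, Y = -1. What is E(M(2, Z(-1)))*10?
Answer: 160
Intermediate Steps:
Z(K) = -1/K
M(N, F) = 4 (M(N, F) = 5 - 1 = 4)
E(M(2, Z(-1)))*10 = 4²*10 = 16*10 = 160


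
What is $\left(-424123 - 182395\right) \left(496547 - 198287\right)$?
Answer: $-180900058680$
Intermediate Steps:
$\left(-424123 - 182395\right) \left(496547 - 198287\right) = \left(-606518\right) 298260 = -180900058680$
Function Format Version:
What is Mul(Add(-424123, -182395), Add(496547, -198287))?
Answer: -180900058680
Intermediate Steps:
Mul(Add(-424123, -182395), Add(496547, -198287)) = Mul(-606518, 298260) = -180900058680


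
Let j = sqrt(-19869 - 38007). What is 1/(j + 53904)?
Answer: 4492/242141591 - I*sqrt(14469)/1452849546 ≈ 1.8551e-5 - 8.2794e-8*I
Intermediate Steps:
j = 2*I*sqrt(14469) (j = sqrt(-57876) = 2*I*sqrt(14469) ≈ 240.57*I)
1/(j + 53904) = 1/(2*I*sqrt(14469) + 53904) = 1/(53904 + 2*I*sqrt(14469))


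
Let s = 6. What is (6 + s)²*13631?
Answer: 1962864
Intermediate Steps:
(6 + s)²*13631 = (6 + 6)²*13631 = 12²*13631 = 144*13631 = 1962864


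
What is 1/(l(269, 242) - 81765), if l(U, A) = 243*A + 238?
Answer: -1/22721 ≈ -4.4012e-5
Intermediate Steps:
l(U, A) = 238 + 243*A
1/(l(269, 242) - 81765) = 1/((238 + 243*242) - 81765) = 1/((238 + 58806) - 81765) = 1/(59044 - 81765) = 1/(-22721) = -1/22721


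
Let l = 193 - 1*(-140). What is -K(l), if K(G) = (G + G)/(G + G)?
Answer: -1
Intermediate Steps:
l = 333 (l = 193 + 140 = 333)
K(G) = 1 (K(G) = (2*G)/((2*G)) = (2*G)*(1/(2*G)) = 1)
-K(l) = -1*1 = -1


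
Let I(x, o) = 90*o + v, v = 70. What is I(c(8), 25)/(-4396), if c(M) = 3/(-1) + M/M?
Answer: -580/1099 ≈ -0.52775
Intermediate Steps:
c(M) = -2 (c(M) = 3*(-1) + 1 = -3 + 1 = -2)
I(x, o) = 70 + 90*o (I(x, o) = 90*o + 70 = 70 + 90*o)
I(c(8), 25)/(-4396) = (70 + 90*25)/(-4396) = (70 + 2250)*(-1/4396) = 2320*(-1/4396) = -580/1099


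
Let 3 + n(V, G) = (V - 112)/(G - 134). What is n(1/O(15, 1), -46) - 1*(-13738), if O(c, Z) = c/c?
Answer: 824137/60 ≈ 13736.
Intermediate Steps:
O(c, Z) = 1
n(V, G) = -3 + (-112 + V)/(-134 + G) (n(V, G) = -3 + (V - 112)/(G - 134) = -3 + (-112 + V)/(-134 + G))
n(1/O(15, 1), -46) - 1*(-13738) = (290 + 1/1 - 3*(-46))/(-134 - 46) - 1*(-13738) = (290 + 1 + 138)/(-180) + 13738 = -1/180*429 + 13738 = -143/60 + 13738 = 824137/60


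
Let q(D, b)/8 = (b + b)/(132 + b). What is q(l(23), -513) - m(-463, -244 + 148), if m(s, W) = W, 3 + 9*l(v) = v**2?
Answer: 14928/127 ≈ 117.54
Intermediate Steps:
l(v) = -1/3 + v**2/9
q(D, b) = 16*b/(132 + b) (q(D, b) = 8*((b + b)/(132 + b)) = 8*((2*b)/(132 + b)) = 8*(2*b/(132 + b)) = 16*b/(132 + b))
q(l(23), -513) - m(-463, -244 + 148) = 16*(-513)/(132 - 513) - (-244 + 148) = 16*(-513)/(-381) - 1*(-96) = 16*(-513)*(-1/381) + 96 = 2736/127 + 96 = 14928/127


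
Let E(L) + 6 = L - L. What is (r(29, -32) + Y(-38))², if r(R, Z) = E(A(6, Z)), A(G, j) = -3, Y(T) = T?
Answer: 1936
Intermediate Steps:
E(L) = -6 (E(L) = -6 + (L - L) = -6 + 0 = -6)
r(R, Z) = -6
(r(29, -32) + Y(-38))² = (-6 - 38)² = (-44)² = 1936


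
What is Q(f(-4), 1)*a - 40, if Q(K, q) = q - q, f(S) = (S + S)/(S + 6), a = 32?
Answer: -40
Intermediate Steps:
f(S) = 2*S/(6 + S) (f(S) = (2*S)/(6 + S) = 2*S/(6 + S))
Q(K, q) = 0
Q(f(-4), 1)*a - 40 = 0*32 - 40 = 0 - 40 = -40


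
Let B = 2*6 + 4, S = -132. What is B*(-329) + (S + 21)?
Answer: -5375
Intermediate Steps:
B = 16 (B = 12 + 4 = 16)
B*(-329) + (S + 21) = 16*(-329) + (-132 + 21) = -5264 - 111 = -5375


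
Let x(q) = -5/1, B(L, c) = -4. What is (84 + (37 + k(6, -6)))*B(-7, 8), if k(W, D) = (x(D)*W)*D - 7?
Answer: -1176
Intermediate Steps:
x(q) = -5 (x(q) = -5*1 = -5)
k(W, D) = -7 - 5*D*W (k(W, D) = (-5*W)*D - 7 = -5*D*W - 7 = -7 - 5*D*W)
(84 + (37 + k(6, -6)))*B(-7, 8) = (84 + (37 + (-7 - 5*(-6)*6)))*(-4) = (84 + (37 + (-7 + 180)))*(-4) = (84 + (37 + 173))*(-4) = (84 + 210)*(-4) = 294*(-4) = -1176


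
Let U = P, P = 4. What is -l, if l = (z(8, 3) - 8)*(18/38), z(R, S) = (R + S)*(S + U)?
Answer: -621/19 ≈ -32.684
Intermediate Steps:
U = 4
z(R, S) = (4 + S)*(R + S) (z(R, S) = (R + S)*(S + 4) = (R + S)*(4 + S) = (4 + S)*(R + S))
l = 621/19 (l = ((3**2 + 4*8 + 4*3 + 8*3) - 8)*(18/38) = ((9 + 32 + 12 + 24) - 8)*(18*(1/38)) = (77 - 8)*(9/19) = 69*(9/19) = 621/19 ≈ 32.684)
-l = -1*621/19 = -621/19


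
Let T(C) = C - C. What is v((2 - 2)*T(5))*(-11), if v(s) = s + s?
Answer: 0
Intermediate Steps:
T(C) = 0
v(s) = 2*s
v((2 - 2)*T(5))*(-11) = (2*((2 - 2)*0))*(-11) = (2*(0*0))*(-11) = (2*0)*(-11) = 0*(-11) = 0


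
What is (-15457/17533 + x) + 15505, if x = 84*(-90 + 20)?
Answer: 168739668/17533 ≈ 9624.1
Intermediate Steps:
x = -5880 (x = 84*(-70) = -5880)
(-15457/17533 + x) + 15505 = (-15457/17533 - 5880) + 15505 = -103109497/17533 + 15505 = 168739668/17533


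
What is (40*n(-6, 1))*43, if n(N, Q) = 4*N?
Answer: -41280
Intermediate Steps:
(40*n(-6, 1))*43 = (40*(4*(-6)))*43 = (40*(-24))*43 = -960*43 = -41280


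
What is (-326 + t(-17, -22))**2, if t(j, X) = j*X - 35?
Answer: 169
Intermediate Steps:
t(j, X) = -35 + X*j (t(j, X) = X*j - 35 = -35 + X*j)
(-326 + t(-17, -22))**2 = (-326 + (-35 - 22*(-17)))**2 = (-326 + (-35 + 374))**2 = (-326 + 339)**2 = 13**2 = 169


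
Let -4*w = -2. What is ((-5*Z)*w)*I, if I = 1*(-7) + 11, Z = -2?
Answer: 20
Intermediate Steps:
w = ½ (w = -¼*(-2) = ½ ≈ 0.50000)
I = 4 (I = -7 + 11 = 4)
((-5*Z)*w)*I = (-5*(-2)*(½))*4 = (10*(½))*4 = 5*4 = 20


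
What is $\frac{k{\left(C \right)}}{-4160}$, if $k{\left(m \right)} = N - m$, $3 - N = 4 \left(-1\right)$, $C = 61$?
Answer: $\frac{27}{2080} \approx 0.012981$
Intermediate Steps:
$N = 7$ ($N = 3 - 4 \left(-1\right) = 3 - -4 = 3 + 4 = 7$)
$k{\left(m \right)} = 7 - m$
$\frac{k{\left(C \right)}}{-4160} = \frac{7 - 61}{-4160} = \left(7 - 61\right) \left(- \frac{1}{4160}\right) = \left(-54\right) \left(- \frac{1}{4160}\right) = \frac{27}{2080}$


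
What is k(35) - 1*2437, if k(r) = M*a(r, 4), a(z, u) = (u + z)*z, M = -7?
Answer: -11992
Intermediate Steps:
a(z, u) = z*(u + z)
k(r) = -7*r*(4 + r)
k(35) - 1*2437 = -7*35*(4 + 35) - 1*2437 = -7*35*39 - 2437 = -9555 - 2437 = -11992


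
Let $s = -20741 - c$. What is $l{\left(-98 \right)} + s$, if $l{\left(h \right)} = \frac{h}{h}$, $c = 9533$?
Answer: $-30273$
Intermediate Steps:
$s = -30274$ ($s = -20741 - 9533 = -30274$)
$l{\left(h \right)} = 1$
$l{\left(-98 \right)} + s = 1 - 30274 = -30273$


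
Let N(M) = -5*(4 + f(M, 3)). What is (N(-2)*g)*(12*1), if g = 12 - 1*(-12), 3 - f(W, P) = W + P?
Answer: -8640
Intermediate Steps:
f(W, P) = 3 - P - W (f(W, P) = 3 - (W + P) = 3 - (P + W) = 3 + (-P - W) = 3 - P - W)
N(M) = -20 + 5*M (N(M) = -5*(4 + (3 - 1*3 - M)) = -5*(4 + (3 - 3 - M)) = -5*(4 - M) = -20 + 5*M)
g = 24 (g = 12 + 12 = 24)
(N(-2)*g)*(12*1) = ((-20 + 5*(-2))*24)*(12*1) = ((-20 - 10)*24)*12 = -30*24*12 = -720*12 = -8640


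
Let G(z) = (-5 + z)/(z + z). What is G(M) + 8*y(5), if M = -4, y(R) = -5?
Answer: -311/8 ≈ -38.875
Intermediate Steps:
G(z) = (-5 + z)/(2*z) (G(z) = (-5 + z)/((2*z)) = (-5 + z)*(1/(2*z)) = (-5 + z)/(2*z))
G(M) + 8*y(5) = (½)*(-5 - 4)/(-4) + 8*(-5) = (½)*(-¼)*(-9) - 40 = 9/8 - 40 = -311/8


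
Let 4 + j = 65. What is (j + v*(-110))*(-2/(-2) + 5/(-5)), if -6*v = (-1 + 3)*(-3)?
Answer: 0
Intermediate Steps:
j = 61 (j = -4 + 65 = 61)
v = 1 (v = -(-1 + 3)*(-3)/6 = -(-3)/3 = -1/6*(-6) = 1)
(j + v*(-110))*(-2/(-2) + 5/(-5)) = (61 + 1*(-110))*(-2/(-2) + 5/(-5)) = (61 - 110)*(-2*(-1/2) + 5*(-1/5)) = -49*(1 - 1) = -49*0 = 0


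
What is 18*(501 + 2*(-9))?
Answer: 8694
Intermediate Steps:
18*(501 + 2*(-9)) = 18*(501 - 18) = 18*483 = 8694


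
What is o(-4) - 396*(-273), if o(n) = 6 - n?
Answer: 108118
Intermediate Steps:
o(-4) - 396*(-273) = (6 - 1*(-4)) - 396*(-273) = (6 + 4) + 108108 = 10 + 108108 = 108118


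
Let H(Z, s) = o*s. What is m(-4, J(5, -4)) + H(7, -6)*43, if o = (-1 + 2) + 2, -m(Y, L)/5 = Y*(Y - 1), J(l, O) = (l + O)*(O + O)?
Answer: -874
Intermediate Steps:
J(l, O) = 2*O*(O + l) (J(l, O) = (O + l)*(2*O) = 2*O*(O + l))
m(Y, L) = -5*Y*(-1 + Y) (m(Y, L) = -5*Y*(Y - 1) = -5*Y*(-1 + Y))
o = 3 (o = 1 + 2 = 3)
H(Z, s) = 3*s
m(-4, J(5, -4)) + H(7, -6)*43 = 5*(-4)*(1 - 1*(-4)) + (3*(-6))*43 = 5*(-4)*(1 + 4) - 18*43 = 5*(-4)*5 - 774 = -100 - 774 = -874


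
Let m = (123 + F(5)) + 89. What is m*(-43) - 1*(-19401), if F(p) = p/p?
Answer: 10242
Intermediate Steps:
F(p) = 1
m = 213 (m = (123 + 1) + 89 = 124 + 89 = 213)
m*(-43) - 1*(-19401) = 213*(-43) - 1*(-19401) = -9159 + 19401 = 10242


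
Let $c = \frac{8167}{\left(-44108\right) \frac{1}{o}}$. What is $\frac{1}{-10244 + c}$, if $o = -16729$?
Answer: $- \frac{44108}{315216609} \approx -0.00013993$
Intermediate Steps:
$c = \frac{136625743}{44108}$ ($c = \frac{8167}{\left(-44108\right) \frac{1}{-16729}} = \frac{8167}{\left(-44108\right) \left(- \frac{1}{16729}\right)} = \frac{8167}{\frac{44108}{16729}} = 8167 \cdot \frac{16729}{44108} = \frac{136625743}{44108} \approx 3097.5$)
$\frac{1}{-10244 + c} = \frac{1}{-10244 + \frac{136625743}{44108}} = \frac{1}{- \frac{315216609}{44108}} = - \frac{44108}{315216609}$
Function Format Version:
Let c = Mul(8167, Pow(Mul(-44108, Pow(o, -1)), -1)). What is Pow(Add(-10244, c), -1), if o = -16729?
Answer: Rational(-44108, 315216609) ≈ -0.00013993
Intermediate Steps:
c = Rational(136625743, 44108) (c = Mul(8167, Pow(Mul(-44108, Pow(-16729, -1)), -1)) = Mul(8167, Pow(Mul(-44108, Rational(-1, 16729)), -1)) = Mul(8167, Pow(Rational(44108, 16729), -1)) = Mul(8167, Rational(16729, 44108)) = Rational(136625743, 44108) ≈ 3097.5)
Pow(Add(-10244, c), -1) = Pow(Add(-10244, Rational(136625743, 44108)), -1) = Pow(Rational(-315216609, 44108), -1) = Rational(-44108, 315216609)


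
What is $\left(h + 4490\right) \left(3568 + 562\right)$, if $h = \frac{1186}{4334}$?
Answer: $\frac{40186646990}{2167} \approx 1.8545 \cdot 10^{7}$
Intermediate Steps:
$h = \frac{593}{2167}$ ($h = 1186 \cdot \frac{1}{4334} = \frac{593}{2167} \approx 0.27365$)
$\left(h + 4490\right) \left(3568 + 562\right) = \left(\frac{593}{2167} + 4490\right) \left(3568 + 562\right) = \frac{9730423}{2167} \cdot 4130 = \frac{40186646990}{2167}$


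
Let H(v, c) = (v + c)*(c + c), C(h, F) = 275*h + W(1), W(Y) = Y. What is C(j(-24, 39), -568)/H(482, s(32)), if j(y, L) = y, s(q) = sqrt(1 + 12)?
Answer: 6599/464622 - 1590359*sqrt(13)/3020043 ≈ -1.8845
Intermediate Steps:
s(q) = sqrt(13)
C(h, F) = 1 + 275*h (C(h, F) = 275*h + 1 = 1 + 275*h)
H(v, c) = 2*c*(c + v) (H(v, c) = (c + v)*(2*c) = 2*c*(c + v))
C(j(-24, 39), -568)/H(482, s(32)) = (1 + 275*(-24))/((2*sqrt(13)*(sqrt(13) + 482))) = (1 - 6600)/((2*sqrt(13)*(482 + sqrt(13)))) = -6599*sqrt(13)/(26*(482 + sqrt(13)))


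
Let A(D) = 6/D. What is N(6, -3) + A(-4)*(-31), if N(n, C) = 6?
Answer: 105/2 ≈ 52.500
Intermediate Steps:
N(6, -3) + A(-4)*(-31) = 6 + (6/(-4))*(-31) = 6 + (6*(-1/4))*(-31) = 6 - 3/2*(-31) = 6 + 93/2 = 105/2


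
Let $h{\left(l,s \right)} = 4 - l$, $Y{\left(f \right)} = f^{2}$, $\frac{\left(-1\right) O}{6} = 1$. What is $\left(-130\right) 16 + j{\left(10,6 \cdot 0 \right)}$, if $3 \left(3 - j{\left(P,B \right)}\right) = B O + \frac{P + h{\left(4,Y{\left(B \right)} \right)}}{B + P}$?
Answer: $- \frac{6232}{3} \approx -2077.3$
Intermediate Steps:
$O = -6$ ($O = \left(-6\right) 1 = -6$)
$j{\left(P,B \right)} = 3 + 2 B - \frac{P}{3 \left(B + P\right)}$ ($j{\left(P,B \right)} = 3 - \frac{B \left(-6\right) + \frac{P + \left(4 - 4\right)}{B + P}}{3} = 3 - \frac{- 6 B + \frac{P + \left(4 - 4\right)}{B + P}}{3} = 3 - \frac{- 6 B + \frac{P + 0}{B + P}}{3} = 3 - \frac{- 6 B + \frac{P}{B + P}}{3} = 3 + \left(2 B - \frac{P}{3 \left(B + P\right)}\right) = 3 + 2 B - \frac{P}{3 \left(B + P\right)}$)
$\left(-130\right) 16 + j{\left(10,6 \cdot 0 \right)} = \left(-130\right) 16 + \frac{2 \left(6 \cdot 0\right)^{2} + 3 \cdot 6 \cdot 0 + \frac{8}{3} \cdot 10 + 2 \cdot 6 \cdot 0 \cdot 10}{6 \cdot 0 + 10} = -2080 + \frac{2 \cdot 0^{2} + 3 \cdot 0 + \frac{80}{3} + 2 \cdot 0 \cdot 10}{0 + 10} = -2080 + \frac{2 \cdot 0 + 0 + \frac{80}{3} + 0}{10} = -2080 + \frac{0 + 0 + \frac{80}{3} + 0}{10} = -2080 + \frac{1}{10} \cdot \frac{80}{3} = -2080 + \frac{8}{3} = - \frac{6232}{3}$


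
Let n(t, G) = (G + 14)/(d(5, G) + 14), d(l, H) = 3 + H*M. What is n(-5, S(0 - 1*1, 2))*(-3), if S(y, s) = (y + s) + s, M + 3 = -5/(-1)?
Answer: -51/23 ≈ -2.2174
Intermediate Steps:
M = 2 (M = -3 - 5/(-1) = -3 - 5*(-1) = -3 + 5 = 2)
d(l, H) = 3 + 2*H (d(l, H) = 3 + H*2 = 3 + 2*H)
S(y, s) = y + 2*s (S(y, s) = (s + y) + s = y + 2*s)
n(t, G) = (14 + G)/(17 + 2*G) (n(t, G) = (G + 14)/((3 + 2*G) + 14) = (14 + G)/(17 + 2*G))
n(-5, S(0 - 1*1, 2))*(-3) = ((14 + ((0 - 1*1) + 2*2))/(17 + 2*((0 - 1*1) + 2*2)))*(-3) = ((14 + ((0 - 1) + 4))/(17 + 2*((0 - 1) + 4)))*(-3) = ((14 + (-1 + 4))/(17 + 2*(-1 + 4)))*(-3) = ((14 + 3)/(17 + 2*3))*(-3) = (17/(17 + 6))*(-3) = (17/23)*(-3) = -51/23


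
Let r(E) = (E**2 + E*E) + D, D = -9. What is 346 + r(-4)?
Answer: 369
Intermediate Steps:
r(E) = -9 + 2*E**2 (r(E) = (E**2 + E*E) - 9 = (E**2 + E**2) - 9 = 2*E**2 - 9 = -9 + 2*E**2)
346 + r(-4) = 346 + (-9 + 2*(-4)**2) = 346 + (-9 + 2*16) = 346 + (-9 + 32) = 346 + 23 = 369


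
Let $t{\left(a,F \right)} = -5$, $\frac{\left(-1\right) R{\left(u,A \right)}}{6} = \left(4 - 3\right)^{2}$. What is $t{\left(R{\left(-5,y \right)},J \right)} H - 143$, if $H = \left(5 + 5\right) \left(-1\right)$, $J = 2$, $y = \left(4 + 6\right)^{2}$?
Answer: $-93$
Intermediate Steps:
$y = 100$ ($y = 10^{2} = 100$)
$R{\left(u,A \right)} = -6$ ($R{\left(u,A \right)} = - 6 \left(4 - 3\right)^{2} = - 6 \cdot 1^{2} = \left(-6\right) 1 = -6$)
$H = -10$ ($H = 10 \left(-1\right) = -10$)
$t{\left(R{\left(-5,y \right)},J \right)} H - 143 = \left(-5\right) \left(-10\right) - 143 = 50 - 143 = -93$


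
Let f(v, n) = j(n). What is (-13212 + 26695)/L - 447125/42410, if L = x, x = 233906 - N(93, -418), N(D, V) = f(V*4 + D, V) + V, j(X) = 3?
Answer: -20839792619/1987510722 ≈ -10.485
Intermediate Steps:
f(v, n) = 3
N(D, V) = 3 + V
x = 234321 (x = 233906 - (3 - 418) = 233906 - 1*(-415) = 233906 + 415 = 234321)
L = 234321
(-13212 + 26695)/L - 447125/42410 = (-13212 + 26695)/234321 - 447125/42410 = 13483*(1/234321) - 447125*1/42410 = 13483/234321 - 89425/8482 = -20839792619/1987510722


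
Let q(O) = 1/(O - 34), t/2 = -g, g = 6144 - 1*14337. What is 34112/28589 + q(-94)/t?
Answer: 71546753107/59962797312 ≈ 1.1932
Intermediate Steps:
g = -8193 (g = 6144 - 14337 = -8193)
t = 16386 (t = 2*(-1*(-8193)) = 2*8193 = 16386)
q(O) = 1/(-34 + O)
34112/28589 + q(-94)/t = 34112/28589 + 1/(-34 - 94*16386) = 34112*(1/28589) + (1/16386)/(-128) = 34112/28589 - 1/128*1/16386 = 34112/28589 - 1/2097408 = 71546753107/59962797312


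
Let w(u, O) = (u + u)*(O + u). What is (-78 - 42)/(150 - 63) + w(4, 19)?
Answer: 5296/29 ≈ 182.62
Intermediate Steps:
w(u, O) = 2*u*(O + u) (w(u, O) = (2*u)*(O + u) = 2*u*(O + u))
(-78 - 42)/(150 - 63) + w(4, 19) = (-78 - 42)/(150 - 63) + 2*4*(19 + 4) = -120/87 + 2*4*23 = -120*1/87 + 184 = -40/29 + 184 = 5296/29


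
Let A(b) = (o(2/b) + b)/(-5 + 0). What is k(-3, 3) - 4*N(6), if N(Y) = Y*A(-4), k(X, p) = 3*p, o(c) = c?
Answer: -63/5 ≈ -12.600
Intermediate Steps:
A(b) = -2/(5*b) - b/5 (A(b) = (2/b + b)/(-5 + 0) = (b + 2/b)/(-5) = (b + 2/b)*(-⅕) = -2/(5*b) - b/5)
N(Y) = 9*Y/10 (N(Y) = Y*((⅕)*(-2 - 1*(-4)²)/(-4)) = Y*((⅕)*(-¼)*(-2 - 1*16)) = Y*((⅕)*(-¼)*(-2 - 16)) = Y*((⅕)*(-¼)*(-18)) = Y*(9/10) = 9*Y/10)
k(-3, 3) - 4*N(6) = 3*3 - 18*6/5 = 9 - 4*27/5 = 9 - 108/5 = -63/5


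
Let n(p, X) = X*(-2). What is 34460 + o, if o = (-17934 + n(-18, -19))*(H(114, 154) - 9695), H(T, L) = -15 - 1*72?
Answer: 175093132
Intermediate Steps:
n(p, X) = -2*X
H(T, L) = -87 (H(T, L) = -15 - 72 = -87)
o = 175058672 (o = (-17934 - 2*(-19))*(-87 - 9695) = (-17934 + 38)*(-9782) = -17896*(-9782) = 175058672)
34460 + o = 34460 + 175058672 = 175093132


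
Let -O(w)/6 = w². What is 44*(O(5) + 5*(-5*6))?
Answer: -13200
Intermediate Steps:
O(w) = -6*w²
44*(O(5) + 5*(-5*6)) = 44*(-6*5² + 5*(-5*6)) = 44*(-6*25 + 5*(-30)) = 44*(-150 - 150) = 44*(-300) = -13200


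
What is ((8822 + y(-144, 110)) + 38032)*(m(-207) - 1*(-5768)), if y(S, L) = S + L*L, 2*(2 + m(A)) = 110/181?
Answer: 61380055810/181 ≈ 3.3912e+8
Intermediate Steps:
m(A) = -307/181 (m(A) = -2 + (110/181)/2 = -2 + (110*(1/181))/2 = -2 + (½)*(110/181) = -2 + 55/181 = -307/181)
y(S, L) = S + L²
((8822 + y(-144, 110)) + 38032)*(m(-207) - 1*(-5768)) = ((8822 + (-144 + 110²)) + 38032)*(-307/181 - 1*(-5768)) = ((8822 + (-144 + 12100)) + 38032)*(-307/181 + 5768) = ((8822 + 11956) + 38032)*(1043701/181) = (20778 + 38032)*(1043701/181) = 58810*(1043701/181) = 61380055810/181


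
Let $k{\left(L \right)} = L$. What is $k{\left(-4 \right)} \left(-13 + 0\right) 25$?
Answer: $1300$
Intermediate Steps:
$k{\left(-4 \right)} \left(-13 + 0\right) 25 = - 4 \left(-13 + 0\right) 25 = \left(-4\right) \left(-13\right) 25 = 52 \cdot 25 = 1300$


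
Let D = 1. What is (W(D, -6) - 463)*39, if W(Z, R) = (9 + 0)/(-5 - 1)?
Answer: -36231/2 ≈ -18116.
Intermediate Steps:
W(Z, R) = -3/2 (W(Z, R) = 9/(-6) = 9*(-⅙) = -3/2)
(W(D, -6) - 463)*39 = (-3/2 - 463)*39 = -929/2*39 = -36231/2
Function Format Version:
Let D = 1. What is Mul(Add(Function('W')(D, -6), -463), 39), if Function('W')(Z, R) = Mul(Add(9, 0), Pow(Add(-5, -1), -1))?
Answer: Rational(-36231, 2) ≈ -18116.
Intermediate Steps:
Function('W')(Z, R) = Rational(-3, 2) (Function('W')(Z, R) = Mul(9, Pow(-6, -1)) = Mul(9, Rational(-1, 6)) = Rational(-3, 2))
Mul(Add(Function('W')(D, -6), -463), 39) = Mul(Add(Rational(-3, 2), -463), 39) = Mul(Rational(-929, 2), 39) = Rational(-36231, 2)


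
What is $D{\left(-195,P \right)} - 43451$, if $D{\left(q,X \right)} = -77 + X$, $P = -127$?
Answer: $-43655$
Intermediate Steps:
$D{\left(-195,P \right)} - 43451 = \left(-77 - 127\right) - 43451 = -204 - 43451 = -43655$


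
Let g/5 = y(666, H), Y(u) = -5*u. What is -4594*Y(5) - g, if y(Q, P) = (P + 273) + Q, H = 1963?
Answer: 100340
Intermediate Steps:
y(Q, P) = 273 + P + Q (y(Q, P) = (273 + P) + Q = 273 + P + Q)
g = 14510 (g = 5*(273 + 1963 + 666) = 5*2902 = 14510)
-4594*Y(5) - g = -(-22970)*5 - 1*14510 = -4594*(-25) - 14510 = 114850 - 14510 = 100340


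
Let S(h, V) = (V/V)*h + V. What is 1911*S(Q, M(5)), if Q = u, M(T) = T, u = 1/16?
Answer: 154791/16 ≈ 9674.4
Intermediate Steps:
u = 1/16 ≈ 0.062500
Q = 1/16 ≈ 0.062500
S(h, V) = V + h (S(h, V) = 1*h + V = h + V = V + h)
1911*S(Q, M(5)) = 1911*(5 + 1/16) = 1911*(81/16) = 154791/16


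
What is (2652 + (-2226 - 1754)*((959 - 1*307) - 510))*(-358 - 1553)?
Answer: 1074952788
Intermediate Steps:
(2652 + (-2226 - 1754)*((959 - 1*307) - 510))*(-358 - 1553) = (2652 - 3980*((959 - 307) - 510))*(-1911) = (2652 - 3980*(652 - 510))*(-1911) = (2652 - 3980*142)*(-1911) = (2652 - 565160)*(-1911) = -562508*(-1911) = 1074952788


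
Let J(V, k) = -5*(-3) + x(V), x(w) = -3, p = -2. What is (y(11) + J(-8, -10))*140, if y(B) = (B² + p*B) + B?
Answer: 17080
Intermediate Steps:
J(V, k) = 12 (J(V, k) = -5*(-3) - 3 = 15 - 3 = 12)
y(B) = B² - B (y(B) = (B² - 2*B) + B = B² - B)
(y(11) + J(-8, -10))*140 = (11*(-1 + 11) + 12)*140 = (11*10 + 12)*140 = (110 + 12)*140 = 122*140 = 17080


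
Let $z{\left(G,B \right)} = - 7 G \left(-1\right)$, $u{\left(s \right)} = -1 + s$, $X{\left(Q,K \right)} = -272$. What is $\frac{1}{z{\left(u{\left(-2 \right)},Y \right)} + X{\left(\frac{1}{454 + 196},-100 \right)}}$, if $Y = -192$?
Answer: $- \frac{1}{293} \approx -0.003413$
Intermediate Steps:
$z{\left(G,B \right)} = 7 G$
$\frac{1}{z{\left(u{\left(-2 \right)},Y \right)} + X{\left(\frac{1}{454 + 196},-100 \right)}} = \frac{1}{7 \left(-1 - 2\right) - 272} = \frac{1}{7 \left(-3\right) - 272} = \frac{1}{-21 - 272} = \frac{1}{-293} = - \frac{1}{293}$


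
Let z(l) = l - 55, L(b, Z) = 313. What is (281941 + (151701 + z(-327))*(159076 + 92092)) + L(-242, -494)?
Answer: 38006772846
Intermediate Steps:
z(l) = -55 + l
(281941 + (151701 + z(-327))*(159076 + 92092)) + L(-242, -494) = (281941 + (151701 + (-55 - 327))*(159076 + 92092)) + 313 = (281941 + (151701 - 382)*251168) + 313 = (281941 + 151319*251168) + 313 = (281941 + 38006490592) + 313 = 38006772533 + 313 = 38006772846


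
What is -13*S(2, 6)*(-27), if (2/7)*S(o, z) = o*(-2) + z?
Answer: 2457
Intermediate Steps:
S(o, z) = -7*o + 7*z/2 (S(o, z) = 7*(o*(-2) + z)/2 = 7*(-2*o + z)/2 = 7*(z - 2*o)/2 = -7*o + 7*z/2)
-13*S(2, 6)*(-27) = -13*(-7*2 + (7/2)*6)*(-27) = -13*(-14 + 21)*(-27) = -13*7*(-27) = -91*(-27) = 2457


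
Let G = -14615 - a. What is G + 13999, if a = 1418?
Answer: -2034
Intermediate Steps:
G = -16033 (G = -14615 - 1*1418 = -14615 - 1418 = -16033)
G + 13999 = -16033 + 13999 = -2034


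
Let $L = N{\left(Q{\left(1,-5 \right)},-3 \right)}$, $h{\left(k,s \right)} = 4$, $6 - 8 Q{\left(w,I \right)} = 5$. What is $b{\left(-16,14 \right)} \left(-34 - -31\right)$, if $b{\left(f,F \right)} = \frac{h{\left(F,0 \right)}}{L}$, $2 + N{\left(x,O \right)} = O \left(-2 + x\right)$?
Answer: $- \frac{96}{29} \approx -3.3103$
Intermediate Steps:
$Q{\left(w,I \right)} = \frac{1}{8}$ ($Q{\left(w,I \right)} = \frac{3}{4} - \frac{5}{8} = \frac{1}{8}$)
$N{\left(x,O \right)} = -2 + O \left(-2 + x\right)$
$L = \frac{29}{8}$ ($L = -2 - -6 - \frac{3}{8} = -2 + 6 - \frac{3}{8} = \frac{29}{8} \approx 3.625$)
$b{\left(f,F \right)} = \frac{32}{29}$ ($b{\left(f,F \right)} = \frac{4}{\frac{29}{8}} = 4 \cdot \frac{8}{29} = \frac{32}{29}$)
$b{\left(-16,14 \right)} \left(-34 - -31\right) = \frac{32 \left(-34 - -31\right)}{29} = \frac{32 \left(-34 + 31\right)}{29} = \frac{32}{29} \left(-3\right) = - \frac{96}{29}$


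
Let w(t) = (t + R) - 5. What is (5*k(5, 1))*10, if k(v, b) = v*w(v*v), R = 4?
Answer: 6000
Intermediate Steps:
w(t) = -1 + t (w(t) = (t + 4) - 5 = (4 + t) - 5 = -1 + t)
k(v, b) = v*(-1 + v²) (k(v, b) = v*(-1 + v*v) = v*(-1 + v²))
(5*k(5, 1))*10 = (5*(5³ - 1*5))*10 = (5*(125 - 5))*10 = (5*120)*10 = 600*10 = 6000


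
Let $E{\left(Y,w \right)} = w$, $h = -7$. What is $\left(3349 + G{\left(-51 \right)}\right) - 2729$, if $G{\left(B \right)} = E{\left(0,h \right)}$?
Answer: $613$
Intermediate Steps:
$G{\left(B \right)} = -7$
$\left(3349 + G{\left(-51 \right)}\right) - 2729 = \left(3349 - 7\right) - 2729 = 3342 - 2729 = 613$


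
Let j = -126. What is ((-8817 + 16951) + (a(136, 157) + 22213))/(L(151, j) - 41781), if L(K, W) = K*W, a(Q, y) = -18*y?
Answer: -27521/60807 ≈ -0.45260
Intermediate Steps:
((-8817 + 16951) + (a(136, 157) + 22213))/(L(151, j) - 41781) = ((-8817 + 16951) + (-18*157 + 22213))/(151*(-126) - 41781) = (8134 + (-2826 + 22213))/(-19026 - 41781) = (8134 + 19387)/(-60807) = 27521*(-1/60807) = -27521/60807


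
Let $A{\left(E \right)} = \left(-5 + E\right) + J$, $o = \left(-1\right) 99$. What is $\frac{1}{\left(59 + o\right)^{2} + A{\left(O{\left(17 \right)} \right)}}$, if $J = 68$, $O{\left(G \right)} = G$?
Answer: $\frac{1}{1680} \approx 0.00059524$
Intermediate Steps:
$o = -99$
$A{\left(E \right)} = 63 + E$ ($A{\left(E \right)} = \left(-5 + E\right) + 68 = 63 + E$)
$\frac{1}{\left(59 + o\right)^{2} + A{\left(O{\left(17 \right)} \right)}} = \frac{1}{\left(59 - 99\right)^{2} + \left(63 + 17\right)} = \frac{1}{\left(-40\right)^{2} + 80} = \frac{1}{1600 + 80} = \frac{1}{1680}$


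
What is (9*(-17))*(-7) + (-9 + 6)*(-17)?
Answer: 1122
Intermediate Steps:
(9*(-17))*(-7) + (-9 + 6)*(-17) = -153*(-7) - 3*(-17) = 1071 + 51 = 1122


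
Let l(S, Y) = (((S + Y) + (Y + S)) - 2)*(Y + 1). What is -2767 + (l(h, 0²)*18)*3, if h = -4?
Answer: -3307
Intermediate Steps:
l(S, Y) = (1 + Y)*(-2 + 2*S + 2*Y) (l(S, Y) = (((S + Y) + (S + Y)) - 2)*(1 + Y) = ((2*S + 2*Y) - 2)*(1 + Y) = (-2 + 2*S + 2*Y)*(1 + Y) = (1 + Y)*(-2 + 2*S + 2*Y))
-2767 + (l(h, 0²)*18)*3 = -2767 + ((-2 + 2*(-4) + 2*(0²)² + 2*(-4)*0²)*18)*3 = -2767 + ((-2 - 8 + 2*0² + 2*(-4)*0)*18)*3 = -2767 + ((-2 - 8 + 2*0 + 0)*18)*3 = -2767 + ((-2 - 8 + 0 + 0)*18)*3 = -2767 - 10*18*3 = -2767 - 180*3 = -2767 - 540 = -3307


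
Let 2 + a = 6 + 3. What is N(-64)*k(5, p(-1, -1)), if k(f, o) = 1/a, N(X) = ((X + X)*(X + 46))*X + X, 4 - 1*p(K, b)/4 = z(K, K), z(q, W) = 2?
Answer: -147520/7 ≈ -21074.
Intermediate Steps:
a = 7 (a = -2 + (6 + 3) = -2 + 9 = 7)
p(K, b) = 8 (p(K, b) = 16 - 4*2 = 16 - 8 = 8)
N(X) = X + 2*X**2*(46 + X) (N(X) = ((2*X)*(46 + X))*X + X = (2*X*(46 + X))*X + X = 2*X**2*(46 + X) + X = X + 2*X**2*(46 + X))
k(f, o) = 1/7
N(-64)*k(5, p(-1, -1)) = -64*(1 + 2*(-64)**2 + 92*(-64))*(1/7) = -64*(1 + 2*4096 - 5888)*(1/7) = -64*(1 + 8192 - 5888)*(1/7) = -64*2305*(1/7) = -147520*1/7 = -147520/7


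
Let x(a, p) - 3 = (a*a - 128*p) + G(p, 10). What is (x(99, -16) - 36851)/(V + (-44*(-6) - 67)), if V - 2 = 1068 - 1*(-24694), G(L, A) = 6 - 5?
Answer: -24998/25961 ≈ -0.96291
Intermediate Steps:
G(L, A) = 1
V = 25764 (V = 2 + (1068 - 1*(-24694)) = 2 + (1068 + 24694) = 2 + 25762 = 25764)
x(a, p) = 4 + a**2 - 128*p (x(a, p) = 3 + ((a*a - 128*p) + 1) = 3 + ((a**2 - 128*p) + 1) = 3 + (1 + a**2 - 128*p) = 4 + a**2 - 128*p)
(x(99, -16) - 36851)/(V + (-44*(-6) - 67)) = ((4 + 99**2 - 128*(-16)) - 36851)/(25764 + (-44*(-6) - 67)) = ((4 + 9801 + 2048) - 36851)/(25764 + (264 - 67)) = (11853 - 36851)/(25764 + 197) = -24998/25961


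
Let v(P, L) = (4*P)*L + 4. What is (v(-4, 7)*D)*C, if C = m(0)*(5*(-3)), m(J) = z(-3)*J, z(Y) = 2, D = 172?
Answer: 0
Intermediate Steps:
v(P, L) = 4 + 4*L*P (v(P, L) = 4*L*P + 4 = 4 + 4*L*P)
m(J) = 2*J
C = 0 (C = (2*0)*(5*(-3)) = 0*(-15) = 0)
(v(-4, 7)*D)*C = ((4 + 4*7*(-4))*172)*0 = ((4 - 112)*172)*0 = -108*172*0 = -18576*0 = 0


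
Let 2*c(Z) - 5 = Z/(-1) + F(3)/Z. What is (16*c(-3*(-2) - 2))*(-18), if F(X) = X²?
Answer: -468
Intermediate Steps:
c(Z) = 5/2 - Z/2 + 9/(2*Z) (c(Z) = 5/2 + (Z/(-1) + 3²/Z)/2 = 5/2 + (Z*(-1) + 9/Z)/2 = 5/2 + (-Z + 9/Z)/2 = 5/2 + (-Z/2 + 9/(2*Z)) = 5/2 - Z/2 + 9/(2*Z))
(16*c(-3*(-2) - 2))*(-18) = (16*((9 - (-3*(-2) - 2)*(-5 + (-3*(-2) - 2)))/(2*(-3*(-2) - 2))))*(-18) = (16*((9 - (6 - 2)*(-5 + (6 - 2)))/(2*(6 - 2))))*(-18) = (16*((½)*(9 - 1*4*(-5 + 4))/4))*(-18) = (16*((½)*(¼)*(9 - 1*4*(-1))))*(-18) = (16*((½)*(¼)*(9 + 4)))*(-18) = (16*((½)*(¼)*13))*(-18) = (16*(13/8))*(-18) = 26*(-18) = -468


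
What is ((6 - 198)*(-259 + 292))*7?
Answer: -44352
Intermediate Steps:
((6 - 198)*(-259 + 292))*7 = -192*33*7 = -6336*7 = -44352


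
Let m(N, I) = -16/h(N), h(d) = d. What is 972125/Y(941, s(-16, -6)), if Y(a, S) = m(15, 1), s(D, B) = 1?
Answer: -14581875/16 ≈ -9.1137e+5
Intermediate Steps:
m(N, I) = -16/N
Y(a, S) = -16/15
972125/Y(941, s(-16, -6)) = 972125/(-16/15) = 972125*(-15/16) = -14581875/16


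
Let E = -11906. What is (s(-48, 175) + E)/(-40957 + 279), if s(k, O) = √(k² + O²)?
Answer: 5953/20339 - √32929/40678 ≈ 0.28823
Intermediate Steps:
s(k, O) = √(O² + k²)
(s(-48, 175) + E)/(-40957 + 279) = (√(175² + (-48)²) - 11906)/(-40957 + 279) = (√(30625 + 2304) - 11906)/(-40678) = (√32929 - 11906)*(-1/40678) = (-11906 + √32929)*(-1/40678) = 5953/20339 - √32929/40678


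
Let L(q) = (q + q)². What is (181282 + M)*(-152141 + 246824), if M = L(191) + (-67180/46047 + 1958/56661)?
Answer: 816472871790520416/26354233 ≈ 3.0981e+10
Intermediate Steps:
L(q) = 4*q² (L(q) = (2*q)² = 4*q²)
M = 3845677557646/26354233 (M = 4*191² + (-67180/46047 + 1958/56661) = 4*36481 + (-67180*1/46047 + 1958*(1/56661)) = 145924 + (-67180/46047 + 178/5151) = 145924 - 37538646/26354233 = 3845677557646/26354233 ≈ 1.4592e+5)
(181282 + M)*(-152141 + 246824) = (181282 + 3845677557646/26354233)*(-152141 + 246824) = (8623225624352/26354233)*94683 = 816472871790520416/26354233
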